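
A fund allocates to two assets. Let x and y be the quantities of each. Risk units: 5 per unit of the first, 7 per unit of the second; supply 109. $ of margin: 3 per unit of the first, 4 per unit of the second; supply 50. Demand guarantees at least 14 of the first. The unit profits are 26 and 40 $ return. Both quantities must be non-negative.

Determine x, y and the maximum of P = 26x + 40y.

x = 14, y = 2, maximum P = 444

Feasible corners and P = 26x + 40y:
  (50/3, 0) → P = 1300/3
  (14, 0) → P = 364
  (14, 2) → P = 444

The binding constraints are 3x + 4y = 50 and x = 14.
Solving simultaneously gives x = 14, y = 2.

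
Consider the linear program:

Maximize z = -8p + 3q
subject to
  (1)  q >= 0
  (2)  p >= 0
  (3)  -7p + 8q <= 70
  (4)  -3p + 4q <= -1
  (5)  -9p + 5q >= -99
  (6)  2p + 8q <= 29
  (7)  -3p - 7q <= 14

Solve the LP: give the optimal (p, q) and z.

p = 1/3, q = 0, maximum z = -8/3

Extreme points and z = -8p + 3q:
  (1/3, 0) → z = -8/3
  (11, 0) → z = -88
  (31/8, 85/32) → z = -737/32
  (937/82, 63/82) → z = -7307/82

At the optimal vertex, q = 0 and -3p + 4q = -1.
Solving simultaneously gives p = 1/3, q = 0.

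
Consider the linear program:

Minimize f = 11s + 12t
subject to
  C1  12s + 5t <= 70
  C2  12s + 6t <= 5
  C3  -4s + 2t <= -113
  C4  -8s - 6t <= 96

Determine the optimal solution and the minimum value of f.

s = 101/4, t = -149/3, minimum f = -1273/4

Corner points and f = 11s + 12t:
  (43/3, -167/6) → f = -529/3
  (101/4, -149/3) → f = -1273/4
  (243/20, -161/5) → f = -1011/4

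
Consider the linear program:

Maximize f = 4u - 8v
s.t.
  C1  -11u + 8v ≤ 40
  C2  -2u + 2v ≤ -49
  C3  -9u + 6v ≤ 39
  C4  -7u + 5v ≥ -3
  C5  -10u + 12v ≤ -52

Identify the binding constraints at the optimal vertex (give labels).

Feasible corners and f = 4u - 8v:
  (-62, -173/2) → f = 444
  (-239/4, -337/4) → f = 435
  (-71, -100) → f = 516

The maximum is at (-71, -100). Substituting into each constraint, equality holds for C3 and C4; the remaining constraints have slack.

C3 and C4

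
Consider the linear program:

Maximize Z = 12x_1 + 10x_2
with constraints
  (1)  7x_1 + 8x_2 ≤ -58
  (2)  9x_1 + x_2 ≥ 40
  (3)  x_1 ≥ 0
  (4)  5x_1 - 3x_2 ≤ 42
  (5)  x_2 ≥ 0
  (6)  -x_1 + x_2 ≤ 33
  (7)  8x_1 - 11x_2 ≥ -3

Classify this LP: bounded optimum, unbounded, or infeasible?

The boundaries 9x_1 + x_2 = 40 and x_2 = 0 meet at (40/9, 0), but that point violates 7x_1 + 8x_2 ≤ -58. Every candidate vertex is excluded by some other constraint, so the feasible region is empty.

infeasible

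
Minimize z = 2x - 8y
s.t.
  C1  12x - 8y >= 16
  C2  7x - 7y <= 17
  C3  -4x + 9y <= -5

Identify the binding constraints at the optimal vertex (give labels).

C2 and C3

Vertices and z = 2x - 8y:
  (-6/7, -23/7) → z = 172/7
  (26/19, 1/19) → z = 44/19
  (118/35, 33/35) → z = -4/5

The minimum is at (118/35, 33/35). Substituting into each constraint, equality holds for C2 and C3; the remaining constraints have slack.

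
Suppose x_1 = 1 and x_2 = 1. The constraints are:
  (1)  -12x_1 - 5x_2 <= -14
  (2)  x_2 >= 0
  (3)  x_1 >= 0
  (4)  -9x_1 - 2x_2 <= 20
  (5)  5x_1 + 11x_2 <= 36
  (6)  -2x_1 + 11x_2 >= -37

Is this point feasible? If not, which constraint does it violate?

(1): -17 ≤ -14 ✓
(2): 1 ≥ 0 ✓
(3): 1 ≥ 0 ✓
(4): -11 ≤ 20 ✓
(5): 16 ≤ 36 ✓
(6): 9 ≥ -37 ✓

feasible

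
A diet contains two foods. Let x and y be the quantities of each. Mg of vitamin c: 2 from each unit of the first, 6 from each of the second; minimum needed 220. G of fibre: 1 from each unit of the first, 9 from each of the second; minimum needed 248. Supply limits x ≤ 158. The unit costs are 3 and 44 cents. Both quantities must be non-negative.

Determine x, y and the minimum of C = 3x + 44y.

Feasible corners and C = 3x + 44y:
  (0, 110/3) → C = 4840/3
  (41, 23) → C = 1135
  (158, 10) → C = 914
The feasible region is unbounded (it extends along (0, 1)), but C strictly increases along every unbounded feasible direction, so there is no improving ray and the minimum is attained at a vertex.

At the optimal vertex, x + 9y = 248 and x = 158.
Solving simultaneously gives x = 158, y = 10.

x = 158, y = 10, minimum C = 914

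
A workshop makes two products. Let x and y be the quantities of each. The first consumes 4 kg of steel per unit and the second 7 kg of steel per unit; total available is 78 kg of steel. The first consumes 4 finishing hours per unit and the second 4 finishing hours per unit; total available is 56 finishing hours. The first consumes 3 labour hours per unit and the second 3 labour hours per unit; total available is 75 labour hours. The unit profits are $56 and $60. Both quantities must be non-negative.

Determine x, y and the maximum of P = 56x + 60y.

Corner points and P = 56x + 60y:
  (0, 0) → P = 0
  (0, 78/7) → P = 4680/7
  (14, 0) → P = 784
  (20/3, 22/3) → P = 2440/3

x = 20/3, y = 22/3, maximum P = 2440/3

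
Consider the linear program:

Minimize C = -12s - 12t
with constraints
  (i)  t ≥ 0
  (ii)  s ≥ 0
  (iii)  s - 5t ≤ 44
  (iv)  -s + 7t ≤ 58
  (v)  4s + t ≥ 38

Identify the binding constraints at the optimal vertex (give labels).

Corner points and C = -12s - 12t:
  (44, 0) → C = -528
  (19/2, 0) → C = -114
  (299, 51) → C = -4200
  (208/29, 270/29) → C = -5736/29

The minimum is at (299, 51). Substituting into each constraint, equality holds for (iii) and (iv); the remaining constraints have slack.

(iii) and (iv)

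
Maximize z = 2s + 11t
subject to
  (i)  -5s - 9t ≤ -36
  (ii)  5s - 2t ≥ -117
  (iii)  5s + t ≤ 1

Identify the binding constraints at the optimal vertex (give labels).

(ii) and (iii)

Vertices and z = 2s + 11t:
  (-981/55, 153/11) → z = 6453/55
  (-27/40, 35/8) → z = 1871/40
  (-23/3, 118/3) → z = 1252/3

The maximum is at (-23/3, 118/3). Substituting into each constraint, equality holds for (ii) and (iii); the remaining constraints have slack.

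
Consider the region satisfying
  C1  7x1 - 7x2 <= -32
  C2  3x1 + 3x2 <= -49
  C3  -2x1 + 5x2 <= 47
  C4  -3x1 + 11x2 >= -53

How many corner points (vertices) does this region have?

4

Intersecting each pair of boundary lines and keeping only the points that satisfy every inequality leaves:
  (-439/42, -247/42)
  (-723/56, -467/56)
  (-386/21, 43/21)
  (-782/7, -247/7)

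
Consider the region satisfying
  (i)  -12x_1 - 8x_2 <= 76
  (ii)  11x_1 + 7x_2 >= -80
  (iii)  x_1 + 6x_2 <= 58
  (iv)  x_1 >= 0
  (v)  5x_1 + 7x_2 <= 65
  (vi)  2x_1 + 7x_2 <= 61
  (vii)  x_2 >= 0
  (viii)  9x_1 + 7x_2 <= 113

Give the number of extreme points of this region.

The feasible vertices (each the meet of two boundaries and inside every other half-plane) are:
  (0, 61/7)
  (0, 0)
  (4/3, 25/3)
  (12, 5/7)
  (113/9, 0)

5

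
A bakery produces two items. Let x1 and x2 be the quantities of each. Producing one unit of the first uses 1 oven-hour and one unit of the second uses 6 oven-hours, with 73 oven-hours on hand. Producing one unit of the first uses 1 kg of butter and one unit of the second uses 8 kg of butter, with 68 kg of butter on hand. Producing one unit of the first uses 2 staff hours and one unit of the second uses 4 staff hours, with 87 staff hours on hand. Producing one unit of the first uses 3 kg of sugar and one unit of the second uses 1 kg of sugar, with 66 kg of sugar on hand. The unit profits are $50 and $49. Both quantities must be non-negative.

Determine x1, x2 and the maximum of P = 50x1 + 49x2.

x1 = 20, x2 = 6, maximum P = 1294

The optimum lies where x1 + 8x2 = 68 and 3x1 + x2 = 66.
Solving simultaneously gives x1 = 20, x2 = 6.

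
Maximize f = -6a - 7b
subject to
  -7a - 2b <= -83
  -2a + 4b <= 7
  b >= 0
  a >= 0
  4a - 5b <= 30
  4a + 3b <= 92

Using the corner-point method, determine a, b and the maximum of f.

a = 475/43, b = 122/43, maximum f = -3704/43

Feasible corners and f = -6a - 7b:
  (159/16, 215/32) → f = -3413/32
  (475/43, 122/43) → f = -3704/43
  (347/22, 106/11) → f = -1783/11
  (275/16, 31/4) → f = -1259/8

At the optimal vertex, -7a - 2b = -83 and 4a - 5b = 30.
Solving simultaneously gives a = 475/43, b = 122/43.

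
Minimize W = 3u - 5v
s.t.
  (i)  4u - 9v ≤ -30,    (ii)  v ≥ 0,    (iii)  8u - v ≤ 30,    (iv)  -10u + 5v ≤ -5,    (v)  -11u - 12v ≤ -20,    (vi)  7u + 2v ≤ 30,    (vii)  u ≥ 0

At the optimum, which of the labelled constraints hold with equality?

(iv) and (vi)

Feasible corners and W = 3u - 5v:
  (39/14, 32/7) → W = -29/2
  (210/71, 330/71) → W = -1020/71
  (32/11, 53/11) → W = -169/11

The minimum is at (32/11, 53/11). Substituting into each constraint, equality holds for (iv) and (vi); the remaining constraints have slack.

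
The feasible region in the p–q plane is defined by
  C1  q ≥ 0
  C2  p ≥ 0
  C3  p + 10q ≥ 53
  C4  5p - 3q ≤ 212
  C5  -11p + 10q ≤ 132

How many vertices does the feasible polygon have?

Pairwise boundary intersections that survive every other constraint:
  (0, 53/10)
  (0, 66/5)
  (43, 1)
  (148, 176)

4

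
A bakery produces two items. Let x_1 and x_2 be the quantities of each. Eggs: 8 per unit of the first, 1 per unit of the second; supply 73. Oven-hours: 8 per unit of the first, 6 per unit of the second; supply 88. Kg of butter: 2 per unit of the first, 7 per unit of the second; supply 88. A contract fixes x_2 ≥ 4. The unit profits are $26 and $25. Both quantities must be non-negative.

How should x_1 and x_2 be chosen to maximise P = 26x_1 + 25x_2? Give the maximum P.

x_1 = 2, x_2 = 12, maximum P = 352

Extreme points and P = 26x_1 + 25x_2:
  (0, 88/7) → P = 2200/7
  (0, 4) → P = 100
  (2, 12) → P = 352
  (8, 4) → P = 308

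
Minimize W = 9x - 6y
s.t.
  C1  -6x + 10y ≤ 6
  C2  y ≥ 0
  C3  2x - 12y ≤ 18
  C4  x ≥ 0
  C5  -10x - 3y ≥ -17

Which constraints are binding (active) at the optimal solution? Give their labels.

C1 and C4

Extreme points and W = 9x - 6y:
  (0, 3/5) → W = -18/5
  (76/59, 81/59) → W = 198/59
  (0, 0) → W = 0
  (17/10, 0) → W = 153/10

The minimum is at (0, 3/5). Substituting into each constraint, equality holds for C1 and C4; the remaining constraints have slack.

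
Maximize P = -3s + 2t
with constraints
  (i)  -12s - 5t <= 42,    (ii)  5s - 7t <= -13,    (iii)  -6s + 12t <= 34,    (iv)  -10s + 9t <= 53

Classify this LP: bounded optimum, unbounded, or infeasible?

Extreme points and P = -3s + 2t:
  (-359/109, -54/109) → P = 969/109
  (-337/87, 26/29) → P = 389/29
  (41/9, 46/9) → P = -31/9
The feasible region has finitely many vertices and no improving ray; the maximum is 389/29 at (-337/87, 26/29).

bounded optimum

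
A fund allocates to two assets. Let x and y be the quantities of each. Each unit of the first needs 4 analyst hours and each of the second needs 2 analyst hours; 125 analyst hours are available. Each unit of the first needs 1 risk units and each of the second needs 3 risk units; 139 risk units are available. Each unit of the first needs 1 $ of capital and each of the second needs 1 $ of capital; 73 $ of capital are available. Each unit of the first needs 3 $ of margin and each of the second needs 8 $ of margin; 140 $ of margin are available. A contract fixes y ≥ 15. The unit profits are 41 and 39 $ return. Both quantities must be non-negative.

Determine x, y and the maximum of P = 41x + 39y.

Corner points and P = 41x + 39y:
  (0, 35/2) → P = 1365/2
  (0, 15) → P = 585
  (20/3, 15) → P = 2575/3

The binding constraints are 3x + 8y = 140 and y = 15.
Solving simultaneously gives x = 20/3, y = 15.

x = 20/3, y = 15, maximum P = 2575/3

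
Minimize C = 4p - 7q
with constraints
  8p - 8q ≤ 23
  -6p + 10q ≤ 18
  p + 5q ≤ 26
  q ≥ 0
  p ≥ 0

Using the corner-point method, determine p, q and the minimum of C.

Feasible corners and C = 4p - 7q:
  (323/48, 185/48) → C = -1/16
  (23/8, 0) → C = 23/2
  (17/4, 87/20) → C = -269/20
  (0, 9/5) → C = -63/5
  (0, 0) → C = 0

p = 17/4, q = 87/20, minimum C = -269/20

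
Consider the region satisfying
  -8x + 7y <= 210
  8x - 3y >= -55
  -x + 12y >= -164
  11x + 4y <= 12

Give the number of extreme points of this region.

3

The feasible vertices (each the meet of two boundaries and inside every other half-plane) are:
  (-384/31, -1367/93)
  (-184/65, 701/65)
  (100/17, -224/17)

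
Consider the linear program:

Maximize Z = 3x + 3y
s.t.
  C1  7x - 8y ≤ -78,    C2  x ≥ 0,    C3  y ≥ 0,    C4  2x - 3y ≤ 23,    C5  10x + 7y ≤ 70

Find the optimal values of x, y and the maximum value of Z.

The binding constraints are x = 0 and 10x + 7y = 70.
Solving simultaneously gives x = 0, y = 10.

x = 0, y = 10, maximum Z = 30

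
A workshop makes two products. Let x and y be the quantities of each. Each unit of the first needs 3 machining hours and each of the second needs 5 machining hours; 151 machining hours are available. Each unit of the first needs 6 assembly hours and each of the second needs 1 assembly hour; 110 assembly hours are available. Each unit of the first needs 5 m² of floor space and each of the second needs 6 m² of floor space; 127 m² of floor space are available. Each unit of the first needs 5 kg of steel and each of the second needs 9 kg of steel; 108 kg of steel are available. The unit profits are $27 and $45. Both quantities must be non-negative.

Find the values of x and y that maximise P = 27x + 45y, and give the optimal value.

Extreme points and P = 27x + 45y:
  (0, 0) → P = 0
  (0, 12) → P = 540
  (55/3, 0) → P = 495
  (18, 2) → P = 576

At the optimal vertex, 6x + y = 110 and 5x + 9y = 108.
Solving simultaneously gives x = 18, y = 2.

x = 18, y = 2, maximum P = 576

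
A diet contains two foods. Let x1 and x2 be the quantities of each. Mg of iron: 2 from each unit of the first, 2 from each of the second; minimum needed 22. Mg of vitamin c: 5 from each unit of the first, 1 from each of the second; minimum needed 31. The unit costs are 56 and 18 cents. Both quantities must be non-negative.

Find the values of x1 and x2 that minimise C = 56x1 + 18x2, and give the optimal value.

x1 = 5, x2 = 6, minimum C = 388

Vertices and C = 56x1 + 18x2:
  (0, 31) → C = 558
  (11, 0) → C = 616
  (5, 6) → C = 388
The feasible region is unbounded (it extends along (0, 1), (1, 0)), but C strictly increases along every unbounded feasible direction, so there is no improving ray and the minimum is attained at a vertex.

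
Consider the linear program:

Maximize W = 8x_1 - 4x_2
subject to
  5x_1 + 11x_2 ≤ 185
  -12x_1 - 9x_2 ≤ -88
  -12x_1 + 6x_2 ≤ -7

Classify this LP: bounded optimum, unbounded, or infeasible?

unbounded

From the feasible point (1187/162, 2185/162), moving in the direction (11, -5) keeps every constraint satisfied while W increases without bound.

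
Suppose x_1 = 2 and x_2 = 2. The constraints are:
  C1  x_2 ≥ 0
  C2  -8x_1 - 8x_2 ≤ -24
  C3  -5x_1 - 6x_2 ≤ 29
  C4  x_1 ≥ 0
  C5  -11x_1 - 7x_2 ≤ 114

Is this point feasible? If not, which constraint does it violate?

C1: 2 ≥ 0 ✓
C2: -32 ≤ -24 ✓
C3: -22 ≤ 29 ✓
C4: 2 ≥ 0 ✓
C5: -36 ≤ 114 ✓

feasible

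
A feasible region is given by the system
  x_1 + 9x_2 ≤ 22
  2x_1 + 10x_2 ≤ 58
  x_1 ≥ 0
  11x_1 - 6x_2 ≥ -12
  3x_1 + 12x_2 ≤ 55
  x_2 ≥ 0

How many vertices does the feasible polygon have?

The feasible vertices (each the meet of two boundaries and inside every other half-plane) are:
  (8/35, 254/105)
  (77/5, 11/15)
  (0, 2)
  (0, 0)
  (55/3, 0)

5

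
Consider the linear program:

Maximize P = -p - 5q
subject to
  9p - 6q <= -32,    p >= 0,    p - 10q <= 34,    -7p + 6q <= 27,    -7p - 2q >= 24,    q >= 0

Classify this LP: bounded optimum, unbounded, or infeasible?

infeasible

The boundaries 9p - 6q = -32 and -7p - 2q = 24 meet at (-52/15, 2/15), but that point violates p ≥ 0. Every candidate vertex is excluded by some other constraint, so the feasible region is empty.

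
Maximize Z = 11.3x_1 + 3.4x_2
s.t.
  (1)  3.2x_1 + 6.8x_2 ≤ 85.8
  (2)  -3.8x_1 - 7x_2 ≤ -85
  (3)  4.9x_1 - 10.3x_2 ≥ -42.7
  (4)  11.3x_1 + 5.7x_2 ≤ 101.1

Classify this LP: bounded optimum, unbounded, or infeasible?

The boundaries 3.2x_1 + 6.8x_2 = 85.8 and -3.8x_1 - 7x_2 = -85 meet at (-565/86, 1351/86), but that point violates 4.9x_1 - 10.3x_2 ≥ -42.7. Every candidate vertex is excluded by some other constraint, so the feasible region is empty.

infeasible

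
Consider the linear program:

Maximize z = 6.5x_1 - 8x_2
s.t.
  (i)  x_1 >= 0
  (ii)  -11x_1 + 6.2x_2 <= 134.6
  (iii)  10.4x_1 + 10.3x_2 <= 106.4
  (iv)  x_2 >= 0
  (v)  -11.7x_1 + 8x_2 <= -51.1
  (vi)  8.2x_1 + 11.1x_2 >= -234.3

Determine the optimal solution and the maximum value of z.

x_1 = 133/13, x_2 = 0, maximum z = 133/2

Vertices and z = 6.5x_1 - 8x_2:
  (133/13, 0) → z = 133/2
  (137753/20371, 5488/1567) → z = 49945/3134
  (511/117, 0) → z = 511/18

The binding constraints are 10.4x_1 + 10.3x_2 = 106.4 and x_2 = 0.
Solving simultaneously gives x_1 = 133/13, x_2 = 0.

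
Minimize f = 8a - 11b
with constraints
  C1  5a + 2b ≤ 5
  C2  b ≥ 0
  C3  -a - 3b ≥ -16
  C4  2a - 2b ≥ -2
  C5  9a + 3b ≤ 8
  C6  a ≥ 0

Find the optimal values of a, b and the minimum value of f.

Vertices and f = 8a - 11b:
  (8/9, 0) → f = 64/9
  (0, 0) → f = 0
  (5/12, 17/12) → f = -49/4
  (0, 1) → f = -11

a = 5/12, b = 17/12, minimum f = -49/4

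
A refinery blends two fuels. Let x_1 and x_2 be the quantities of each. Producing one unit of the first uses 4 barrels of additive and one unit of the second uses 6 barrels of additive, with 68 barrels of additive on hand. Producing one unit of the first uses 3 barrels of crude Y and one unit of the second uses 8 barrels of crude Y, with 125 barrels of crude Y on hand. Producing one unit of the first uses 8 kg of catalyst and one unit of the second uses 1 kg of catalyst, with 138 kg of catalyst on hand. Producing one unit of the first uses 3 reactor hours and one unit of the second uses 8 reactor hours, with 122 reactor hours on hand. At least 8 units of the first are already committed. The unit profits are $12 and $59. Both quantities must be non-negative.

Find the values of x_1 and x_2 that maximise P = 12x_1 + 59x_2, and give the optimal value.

Extreme points and P = 12x_1 + 59x_2:
  (17, 0) → P = 204
  (8, 0) → P = 96
  (8, 6) → P = 450

x_1 = 8, x_2 = 6, maximum P = 450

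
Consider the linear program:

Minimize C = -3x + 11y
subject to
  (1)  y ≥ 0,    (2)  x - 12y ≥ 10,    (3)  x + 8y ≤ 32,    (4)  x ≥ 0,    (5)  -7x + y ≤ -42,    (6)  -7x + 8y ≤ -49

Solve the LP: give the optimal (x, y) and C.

x = 32, y = 0, minimum C = -96

Feasible corners and C = -3x + 11y:
  (10, 0) → C = -30
  (32, 0) → C = -96
  (116/5, 11/10) → C = -115/2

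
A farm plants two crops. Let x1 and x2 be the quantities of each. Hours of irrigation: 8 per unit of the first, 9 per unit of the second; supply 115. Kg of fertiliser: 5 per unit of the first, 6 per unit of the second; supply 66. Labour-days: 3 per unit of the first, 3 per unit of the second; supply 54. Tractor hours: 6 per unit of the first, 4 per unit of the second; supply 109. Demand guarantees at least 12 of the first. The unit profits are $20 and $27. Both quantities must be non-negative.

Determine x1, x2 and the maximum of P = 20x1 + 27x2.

x1 = 12, x2 = 1, maximum P = 267

At the optimal vertex, 5x1 + 6x2 = 66 and x1 = 12.
Solving simultaneously gives x1 = 12, x2 = 1.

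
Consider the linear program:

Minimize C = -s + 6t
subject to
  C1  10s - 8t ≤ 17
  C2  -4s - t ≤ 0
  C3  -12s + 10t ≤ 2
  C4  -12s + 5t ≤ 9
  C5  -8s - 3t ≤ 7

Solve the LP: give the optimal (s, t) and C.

Feasible corners and C = -s + 6t:
  (17/42, -34/21) → C = -425/42
  (93/2, 56) → C = 579/2
  (-1/26, 2/13) → C = 25/26

At the optimal vertex, 10s - 8t = 17 and -4s - t = 0.
Solving simultaneously gives s = 17/42, t = -34/21.

s = 17/42, t = -34/21, minimum C = -425/42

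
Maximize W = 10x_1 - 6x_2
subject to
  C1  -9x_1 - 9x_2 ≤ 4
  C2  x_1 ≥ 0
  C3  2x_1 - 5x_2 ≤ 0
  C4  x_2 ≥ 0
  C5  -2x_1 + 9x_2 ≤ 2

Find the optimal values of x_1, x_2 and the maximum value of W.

x_1 = 5/4, x_2 = 1/2, maximum W = 19/2

Extreme points and W = 10x_1 - 6x_2:
  (0, 0) → W = 0
  (0, 2/9) → W = -4/3
  (5/4, 1/2) → W = 19/2

The binding constraints are 2x_1 - 5x_2 = 0 and -2x_1 + 9x_2 = 2.
Solving simultaneously gives x_1 = 5/4, x_2 = 1/2.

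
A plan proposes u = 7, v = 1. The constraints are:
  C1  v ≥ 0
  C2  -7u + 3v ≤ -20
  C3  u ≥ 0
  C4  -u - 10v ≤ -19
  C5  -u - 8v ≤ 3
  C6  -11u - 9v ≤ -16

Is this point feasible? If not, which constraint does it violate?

not feasible — violates C4

Constraint C4: -u - 10v = -17, which is not ≤ -19. All other constraints are satisfied.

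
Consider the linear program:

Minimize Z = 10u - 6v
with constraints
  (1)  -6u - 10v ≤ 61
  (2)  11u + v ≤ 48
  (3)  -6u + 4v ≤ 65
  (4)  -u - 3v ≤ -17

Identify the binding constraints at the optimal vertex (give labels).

(3) and (4)

Corner points and Z = 10u - 6v:
  (127/50, 1003/50) → Z = -2374/25
  (127/32, 139/32) → Z = 109/8
  (-127/22, 167/22) → Z = -1136/11

The minimum is at (-127/22, 167/22). Substituting into each constraint, equality holds for (3) and (4); the remaining constraints have slack.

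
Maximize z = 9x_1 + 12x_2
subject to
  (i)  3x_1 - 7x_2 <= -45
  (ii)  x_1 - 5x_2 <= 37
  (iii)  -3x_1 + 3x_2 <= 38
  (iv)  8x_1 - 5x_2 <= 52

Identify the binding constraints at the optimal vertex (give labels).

Extreme points and z = 9x_1 + 12x_2:
  (-131/12, 7/4) → z = -309/4
  (589/41, 516/41) → z = 11493/41
  (346/9, 460/9) → z = 2878/3

The maximum is at (346/9, 460/9). Substituting into each constraint, equality holds for (iii) and (iv); the remaining constraints have slack.

(iii) and (iv)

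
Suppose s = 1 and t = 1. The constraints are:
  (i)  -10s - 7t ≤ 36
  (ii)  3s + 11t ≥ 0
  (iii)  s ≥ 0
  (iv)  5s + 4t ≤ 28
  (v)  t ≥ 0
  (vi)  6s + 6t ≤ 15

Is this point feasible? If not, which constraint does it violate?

feasible

(i): -17 ≤ 36 ✓
(ii): 14 ≥ 0 ✓
(iii): 1 ≥ 0 ✓
(iv): 9 ≤ 28 ✓
(v): 1 ≥ 0 ✓
(vi): 12 ≤ 15 ✓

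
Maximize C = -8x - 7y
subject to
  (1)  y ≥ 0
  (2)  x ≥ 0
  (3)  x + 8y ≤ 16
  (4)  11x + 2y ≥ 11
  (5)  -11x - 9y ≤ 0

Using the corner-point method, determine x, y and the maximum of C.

x = 1, y = 0, maximum C = -8

Corner points and C = -8x - 7y:
  (16, 0) → C = -128
  (1, 0) → C = -8
  (28/43, 165/86) → C = -1603/86

The binding constraints are y = 0 and 11x + 2y = 11.
Solving simultaneously gives x = 1, y = 0.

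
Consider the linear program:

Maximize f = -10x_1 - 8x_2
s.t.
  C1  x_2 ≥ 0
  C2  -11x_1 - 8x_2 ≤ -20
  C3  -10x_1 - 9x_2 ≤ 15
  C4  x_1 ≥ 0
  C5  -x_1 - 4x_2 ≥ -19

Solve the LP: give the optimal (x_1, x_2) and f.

x_1 = 20/11, x_2 = 0, maximum f = -200/11

Corner points and f = -10x_1 - 8x_2:
  (20/11, 0) → f = -200/11
  (19, 0) → f = -190
  (0, 5/2) → f = -20
  (0, 19/4) → f = -38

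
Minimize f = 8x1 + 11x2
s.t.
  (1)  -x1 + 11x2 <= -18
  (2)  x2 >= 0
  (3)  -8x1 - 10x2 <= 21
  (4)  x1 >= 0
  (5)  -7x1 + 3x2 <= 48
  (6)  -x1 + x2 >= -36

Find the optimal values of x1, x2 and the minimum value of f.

x1 = 18, x2 = 0, minimum f = 144

Vertices and f = 8x1 + 11x2:
  (18, 0) → f = 144
  (189/5, 9/5) → f = 1611/5
  (36, 0) → f = 288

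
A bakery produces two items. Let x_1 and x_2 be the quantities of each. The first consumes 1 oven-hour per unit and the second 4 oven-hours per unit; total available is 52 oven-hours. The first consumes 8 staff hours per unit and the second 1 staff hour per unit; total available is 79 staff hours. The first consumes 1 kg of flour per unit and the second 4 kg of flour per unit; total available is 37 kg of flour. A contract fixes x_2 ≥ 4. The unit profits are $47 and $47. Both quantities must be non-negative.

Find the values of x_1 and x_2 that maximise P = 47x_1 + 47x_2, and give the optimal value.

The binding constraints are 8x_1 + x_2 = 79 and x_1 + 4x_2 = 37.
Solving simultaneously gives x_1 = 9, x_2 = 7.

x_1 = 9, x_2 = 7, maximum P = 752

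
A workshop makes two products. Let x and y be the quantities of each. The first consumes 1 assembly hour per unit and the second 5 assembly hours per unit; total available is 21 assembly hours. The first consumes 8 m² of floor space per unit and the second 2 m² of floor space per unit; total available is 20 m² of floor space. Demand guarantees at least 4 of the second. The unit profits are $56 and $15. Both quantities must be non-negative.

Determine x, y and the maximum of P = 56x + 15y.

x = 1, y = 4, maximum P = 116

Corner points and P = 56x + 15y:
  (0, 21/5) → P = 63
  (0, 4) → P = 60
  (1, 4) → P = 116

At the optimal vertex, x + 5y = 21 and y = 4.
Solving simultaneously gives x = 1, y = 4.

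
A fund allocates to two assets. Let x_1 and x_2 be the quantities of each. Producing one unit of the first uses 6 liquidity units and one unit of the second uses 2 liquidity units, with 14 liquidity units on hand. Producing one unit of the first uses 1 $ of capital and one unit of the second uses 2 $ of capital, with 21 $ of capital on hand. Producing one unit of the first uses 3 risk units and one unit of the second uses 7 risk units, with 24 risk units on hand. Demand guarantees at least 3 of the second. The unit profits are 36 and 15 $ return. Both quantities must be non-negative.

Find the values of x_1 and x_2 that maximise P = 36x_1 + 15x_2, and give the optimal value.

x_1 = 1, x_2 = 3, maximum P = 81

Corner points and P = 36x_1 + 15x_2:
  (0, 24/7) → P = 360/7
  (0, 3) → P = 45
  (1, 3) → P = 81

The optimum lies where 3x_1 + 7x_2 = 24 and x_2 = 3.
Solving simultaneously gives x_1 = 1, x_2 = 3.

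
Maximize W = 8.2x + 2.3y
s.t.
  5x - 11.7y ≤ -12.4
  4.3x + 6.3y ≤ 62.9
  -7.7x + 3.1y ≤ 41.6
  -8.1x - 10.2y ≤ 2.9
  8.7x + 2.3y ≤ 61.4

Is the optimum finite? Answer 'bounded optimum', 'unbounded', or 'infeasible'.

Feasible corners and W = 8.2x + 2.3y:
  (-5347/4859, 8594/14577) → W = -111770/14577
  (68986/11329, 41488/11329) → W = 3305538/56645
  (-6709/6184, 66321/6184) → W = 195049/12368
  (24215/4492, 28321/4492) → W = 2637013/44920
  (-43331/10365, 31463/10365) → W = -2829493/103650
The feasible region has finitely many vertices and no improving ray; the maximum is 2637013/44920 at (24215/4492, 28321/4492).

bounded optimum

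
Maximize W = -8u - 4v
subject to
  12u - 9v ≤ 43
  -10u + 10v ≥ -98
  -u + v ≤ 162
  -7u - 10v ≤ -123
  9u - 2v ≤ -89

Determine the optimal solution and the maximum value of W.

Extreme points and W = -8u - 4v:
  (-1497/17, 1257/17) → W = 6948/17
  (235/7, 1369/7) → W = -7356/7
  (-161/26, 865/52) → W = -17

The optimum lies where -u + v = 162 and -7u - 10v = -123.
Solving simultaneously gives u = -1497/17, v = 1257/17.

u = -1497/17, v = 1257/17, maximum W = 6948/17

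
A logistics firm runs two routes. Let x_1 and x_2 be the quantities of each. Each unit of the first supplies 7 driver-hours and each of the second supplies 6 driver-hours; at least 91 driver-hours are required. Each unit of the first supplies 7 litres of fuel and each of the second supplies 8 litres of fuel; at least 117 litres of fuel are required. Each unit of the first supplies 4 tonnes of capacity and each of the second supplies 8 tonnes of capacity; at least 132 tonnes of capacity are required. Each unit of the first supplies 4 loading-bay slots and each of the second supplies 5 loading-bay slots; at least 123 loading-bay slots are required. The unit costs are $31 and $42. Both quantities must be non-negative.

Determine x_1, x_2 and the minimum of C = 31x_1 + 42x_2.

x_1 = 27, x_2 = 3, minimum C = 963

Extreme points and C = 31x_1 + 42x_2:
  (0, 123/5) → C = 5166/5
  (33, 0) → C = 1023
  (27, 3) → C = 963
The feasible region is unbounded (it extends along (0, 1), (1, 0)), but C strictly increases along every unbounded feasible direction, so there is no improving ray and the minimum is attained at a vertex.

The binding constraints are 4x_1 + 8x_2 = 132 and 4x_1 + 5x_2 = 123.
Solving simultaneously gives x_1 = 27, x_2 = 3.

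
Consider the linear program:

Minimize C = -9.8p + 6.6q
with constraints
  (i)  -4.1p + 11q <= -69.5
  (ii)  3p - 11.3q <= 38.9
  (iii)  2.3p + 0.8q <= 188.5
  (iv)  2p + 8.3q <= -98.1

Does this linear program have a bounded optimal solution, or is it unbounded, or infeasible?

The boundaries -4.1p + 11q = -69.5 and 3p - 11.3q = 38.9 meet at (35745/1333, 4901/1333), but that point violates 2p + 8.3q ≤ -98.1. Every candidate vertex is excluded by some other constraint, so the feasible region is empty.

infeasible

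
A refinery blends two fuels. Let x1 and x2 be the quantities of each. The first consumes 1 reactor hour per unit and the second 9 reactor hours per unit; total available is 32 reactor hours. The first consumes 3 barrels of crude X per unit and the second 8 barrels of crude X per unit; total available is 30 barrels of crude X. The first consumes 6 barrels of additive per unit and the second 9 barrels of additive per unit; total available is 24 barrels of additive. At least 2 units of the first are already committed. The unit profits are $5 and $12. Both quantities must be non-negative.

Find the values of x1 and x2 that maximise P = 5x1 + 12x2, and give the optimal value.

Feasible corners and P = 5x1 + 12x2:
  (4, 0) → P = 20
  (2, 0) → P = 10
  (2, 4/3) → P = 26

The optimum lies where 6x1 + 9x2 = 24 and x1 = 2.
Solving simultaneously gives x1 = 2, x2 = 4/3.

x1 = 2, x2 = 4/3, maximum P = 26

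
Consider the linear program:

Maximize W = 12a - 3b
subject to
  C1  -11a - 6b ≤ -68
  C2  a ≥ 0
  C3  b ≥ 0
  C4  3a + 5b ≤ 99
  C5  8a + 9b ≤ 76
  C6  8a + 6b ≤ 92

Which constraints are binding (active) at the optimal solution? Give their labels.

C3 and C5

Extreme points and W = 12a - 3b:
  (68/11, 0) → W = 816/11
  (52/17, 292/51) → W = 332/17
  (19/2, 0) → W = 114

The maximum is at (19/2, 0). Substituting into each constraint, equality holds for C3 and C5; the remaining constraints have slack.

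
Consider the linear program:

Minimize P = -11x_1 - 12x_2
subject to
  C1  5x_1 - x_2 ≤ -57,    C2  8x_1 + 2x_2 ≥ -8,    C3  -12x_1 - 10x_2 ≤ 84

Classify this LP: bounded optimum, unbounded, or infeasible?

From the feasible point (-61/9, 208/9), moving in the direction (-2, 8) keeps every constraint satisfied while P decreases without bound.

unbounded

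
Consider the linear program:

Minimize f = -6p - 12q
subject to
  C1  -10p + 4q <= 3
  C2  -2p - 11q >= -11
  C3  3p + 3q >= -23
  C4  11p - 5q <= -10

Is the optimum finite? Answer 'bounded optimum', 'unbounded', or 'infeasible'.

The boundaries -10p + 4q = 3 and -2p - 11q = -11 meet at (11/118, 58/59), but that point violates 11p - 5q ≤ -10. Every candidate vertex is excluded by some other constraint, so the feasible region is empty.

infeasible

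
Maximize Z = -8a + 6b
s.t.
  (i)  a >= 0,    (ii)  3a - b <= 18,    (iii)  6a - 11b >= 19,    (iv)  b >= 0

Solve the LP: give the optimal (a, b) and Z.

Extreme points and Z = -8a + 6b:
  (179/27, 17/9) → Z = -1126/27
  (6, 0) → Z = -48
  (19/6, 0) → Z = -76/3

The binding constraints are 6a - 11b = 19 and b = 0.
Solving simultaneously gives a = 19/6, b = 0.

a = 19/6, b = 0, maximum Z = -76/3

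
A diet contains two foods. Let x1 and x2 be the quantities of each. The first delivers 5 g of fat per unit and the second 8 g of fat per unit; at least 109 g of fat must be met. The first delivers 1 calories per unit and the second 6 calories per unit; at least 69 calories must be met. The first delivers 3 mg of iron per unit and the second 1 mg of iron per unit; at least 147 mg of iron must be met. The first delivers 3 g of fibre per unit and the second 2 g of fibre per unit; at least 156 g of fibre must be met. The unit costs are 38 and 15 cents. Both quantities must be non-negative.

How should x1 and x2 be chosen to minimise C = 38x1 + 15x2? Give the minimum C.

The feasible region is unbounded (it extends along (0, 1), (1, 0)), but C strictly increases along every unbounded feasible direction, so there is no improving ray and the minimum is attained at a vertex.

x1 = 46, x2 = 9, minimum C = 1883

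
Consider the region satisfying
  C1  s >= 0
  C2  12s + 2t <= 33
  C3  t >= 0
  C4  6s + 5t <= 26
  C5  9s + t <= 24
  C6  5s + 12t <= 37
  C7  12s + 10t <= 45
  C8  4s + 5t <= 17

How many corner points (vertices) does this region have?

5

Pairwise boundary intersections that survive every other constraint:
  (0, 0)
  (0, 37/12)
  (8/3, 0)
  (103/41, 57/41)
  (19/23, 63/23)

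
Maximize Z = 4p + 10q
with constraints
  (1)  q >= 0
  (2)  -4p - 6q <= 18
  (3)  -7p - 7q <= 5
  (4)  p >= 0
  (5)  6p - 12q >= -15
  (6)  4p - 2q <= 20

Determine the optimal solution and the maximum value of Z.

Vertices and Z = 4p + 10q:
  (0, 0) → Z = 0
  (5, 0) → Z = 20
  (0, 5/4) → Z = 25/2
  (15/2, 5) → Z = 80

p = 15/2, q = 5, maximum Z = 80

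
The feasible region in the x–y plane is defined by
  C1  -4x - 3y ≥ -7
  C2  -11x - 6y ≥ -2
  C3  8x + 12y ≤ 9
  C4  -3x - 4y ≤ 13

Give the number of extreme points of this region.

3

Intersecting each pair of boundary lines and keeping only the points that satisfy every inequality leaves:
  (-5/14, 83/84)
  (43/13, -149/26)
  (-48, 131/4)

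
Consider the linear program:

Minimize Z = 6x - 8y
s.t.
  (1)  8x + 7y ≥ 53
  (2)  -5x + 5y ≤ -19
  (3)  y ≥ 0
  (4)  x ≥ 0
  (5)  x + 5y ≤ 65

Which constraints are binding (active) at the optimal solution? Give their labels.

(2) and (5)

Corner points and Z = 6x - 8y:
  (398/75, 113/75) → Z = 1484/75
  (53/8, 0) → Z = 159/4
  (14, 51/5) → Z = 12/5
  (65, 0) → Z = 390

The minimum is at (14, 51/5). Substituting into each constraint, equality holds for (2) and (5); the remaining constraints have slack.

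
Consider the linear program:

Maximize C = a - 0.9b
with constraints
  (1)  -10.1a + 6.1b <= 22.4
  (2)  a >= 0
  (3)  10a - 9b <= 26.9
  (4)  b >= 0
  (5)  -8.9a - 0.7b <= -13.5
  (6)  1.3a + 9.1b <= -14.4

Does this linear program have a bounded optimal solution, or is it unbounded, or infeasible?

infeasible

The boundaries -10.1a + 6.1b = 22.4 and -8.9a - 0.7b = -13.5 meet at (113/104, 569/104), but that point violates 1.3a + 9.1b ≤ -14.4. Every candidate vertex is excluded by some other constraint, so the feasible region is empty.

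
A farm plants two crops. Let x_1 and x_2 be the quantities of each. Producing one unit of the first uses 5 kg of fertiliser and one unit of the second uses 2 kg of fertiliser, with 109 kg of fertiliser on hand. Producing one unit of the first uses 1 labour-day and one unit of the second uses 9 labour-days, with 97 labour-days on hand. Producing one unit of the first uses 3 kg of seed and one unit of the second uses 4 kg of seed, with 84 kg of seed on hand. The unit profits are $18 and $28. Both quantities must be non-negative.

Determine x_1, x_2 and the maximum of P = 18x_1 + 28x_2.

Extreme points and P = 18x_1 + 28x_2:
  (0, 0) → P = 0
  (0, 97/9) → P = 2716/9
  (109/5, 0) → P = 1962/5
  (134/7, 93/14) → P = 3714/7
  (16, 9) → P = 540

The binding constraints are x_1 + 9x_2 = 97 and 3x_1 + 4x_2 = 84.
Solving simultaneously gives x_1 = 16, x_2 = 9.

x_1 = 16, x_2 = 9, maximum P = 540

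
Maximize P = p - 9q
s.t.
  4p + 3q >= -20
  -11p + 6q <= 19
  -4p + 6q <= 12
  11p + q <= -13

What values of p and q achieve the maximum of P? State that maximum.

p = -19/29, q = -168/29, maximum P = 1493/29

Feasible corners and P = p - 9q:
  (-59/19, -48/19) → P = 373/19
  (-19/29, -168/29) → P = 1493/29
  (-97/77, 6/7) → P = -691/77

The optimum lies where 4p + 3q = -20 and 11p + q = -13.
Solving simultaneously gives p = -19/29, q = -168/29.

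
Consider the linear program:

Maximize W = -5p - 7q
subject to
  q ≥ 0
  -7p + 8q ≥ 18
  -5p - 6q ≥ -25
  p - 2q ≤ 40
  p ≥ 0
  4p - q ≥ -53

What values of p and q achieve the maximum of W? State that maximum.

Feasible corners and W = -5p - 7q:
  (46/41, 265/82) → W = -2315/82
  (0, 9/4) → W = -63/4
  (0, 25/6) → W = -175/6

The binding constraints are -7p + 8q = 18 and p = 0.
Solving simultaneously gives p = 0, q = 9/4.

p = 0, q = 9/4, maximum W = -63/4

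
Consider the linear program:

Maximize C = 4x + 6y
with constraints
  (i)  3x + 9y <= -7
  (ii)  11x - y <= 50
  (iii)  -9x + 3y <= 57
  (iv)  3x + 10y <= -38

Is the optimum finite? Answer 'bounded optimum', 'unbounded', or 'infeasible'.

bounded optimum

Vertices and C = 4x + 6y:
  (462/113, -568/113) → C = -1560/113
  (-76/11, -19/11) → C = -38
The feasible region has finitely many vertices and no improving ray; the maximum is -1560/113 at (462/113, -568/113).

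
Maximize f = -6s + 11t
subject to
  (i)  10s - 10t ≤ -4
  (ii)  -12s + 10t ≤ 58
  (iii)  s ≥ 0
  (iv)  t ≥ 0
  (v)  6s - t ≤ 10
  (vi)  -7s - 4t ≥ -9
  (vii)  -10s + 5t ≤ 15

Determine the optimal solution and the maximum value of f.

Feasible corners and f = -6s + 11t:
  (0, 2/5) → f = 22/5
  (37/55, 59/55) → f = 427/55
  (0, 9/4) → f = 99/4

The binding constraints are s = 0 and -7s - 4t = -9.
Solving simultaneously gives s = 0, t = 9/4.

s = 0, t = 9/4, maximum f = 99/4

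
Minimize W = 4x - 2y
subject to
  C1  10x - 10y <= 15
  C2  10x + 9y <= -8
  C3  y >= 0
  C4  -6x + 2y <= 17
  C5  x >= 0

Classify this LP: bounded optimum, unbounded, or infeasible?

infeasible

The boundaries 10x - 10y = 15 and 10x + 9y = -8 meet at (11/38, -23/19), but that point violates y ≥ 0. Every candidate vertex is excluded by some other constraint, so the feasible region is empty.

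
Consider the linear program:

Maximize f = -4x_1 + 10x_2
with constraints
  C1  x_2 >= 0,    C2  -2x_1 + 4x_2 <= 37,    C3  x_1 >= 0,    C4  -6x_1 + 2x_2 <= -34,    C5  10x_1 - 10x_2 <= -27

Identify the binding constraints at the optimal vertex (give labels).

Corner points and f = -4x_1 + 10x_2:
  (21/2, 29/2) → f = 103
  (131/10, 79/5) → f = 528/5
  (197/20, 251/20) → f = 861/10

The maximum is at (131/10, 79/5). Substituting into each constraint, equality holds for C2 and C5; the remaining constraints have slack.

C2 and C5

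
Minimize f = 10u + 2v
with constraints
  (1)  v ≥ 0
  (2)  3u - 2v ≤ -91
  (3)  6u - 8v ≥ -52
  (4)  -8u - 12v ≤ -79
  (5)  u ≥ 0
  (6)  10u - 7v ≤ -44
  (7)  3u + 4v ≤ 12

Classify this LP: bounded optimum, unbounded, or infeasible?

The boundaries 10u - 7v = -44 and 3u + 4v = 12 meet at (-92/61, 252/61), but that point violates 3u - 2v ≤ -91. Every candidate vertex is excluded by some other constraint, so the feasible region is empty.

infeasible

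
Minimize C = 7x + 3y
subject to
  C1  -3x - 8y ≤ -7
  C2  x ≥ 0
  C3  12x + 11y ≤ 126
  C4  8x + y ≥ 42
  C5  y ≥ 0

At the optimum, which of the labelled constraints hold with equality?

Vertices and C = 7x + 3y:
  (84/19, 126/19) → C = 966/19
  (21/2, 0) → C = 147/2
  (21/4, 0) → C = 147/4

The minimum is at (21/4, 0). Substituting into each constraint, equality holds for C4 and C5; the remaining constraints have slack.

C4 and C5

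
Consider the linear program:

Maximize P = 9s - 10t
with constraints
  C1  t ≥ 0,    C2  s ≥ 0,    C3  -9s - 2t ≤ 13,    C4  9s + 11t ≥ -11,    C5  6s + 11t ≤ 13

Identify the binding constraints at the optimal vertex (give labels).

C1 and C5

Corner points and P = 9s - 10t:
  (0, 0) → P = 0
  (13/6, 0) → P = 39/2
  (0, 13/11) → P = -130/11

The maximum is at (13/6, 0). Substituting into each constraint, equality holds for C1 and C5; the remaining constraints have slack.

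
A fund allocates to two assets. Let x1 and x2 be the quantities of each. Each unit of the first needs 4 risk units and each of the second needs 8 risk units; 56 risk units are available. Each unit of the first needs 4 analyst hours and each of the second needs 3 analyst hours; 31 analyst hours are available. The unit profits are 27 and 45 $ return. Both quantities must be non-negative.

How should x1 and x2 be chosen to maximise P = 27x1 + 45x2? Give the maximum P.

x1 = 4, x2 = 5, maximum P = 333

Corner points and P = 27x1 + 45x2:
  (0, 0) → P = 0
  (0, 7) → P = 315
  (31/4, 0) → P = 837/4
  (4, 5) → P = 333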